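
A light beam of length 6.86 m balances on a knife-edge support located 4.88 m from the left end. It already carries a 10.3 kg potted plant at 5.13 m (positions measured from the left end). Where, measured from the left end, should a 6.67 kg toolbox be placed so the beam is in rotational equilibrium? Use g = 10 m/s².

Sum moments about the knife-edge support (at 4.88 m from the left end) (the support reaction has zero arm there).
Potted plant: 10.3 × 10 = 103 N down at 5.13 m → arm 0.25 m, τ = 103 × 0.25 = 25.75 N·m clockwise.
Net moment of existing loads = 25.75 N·m clockwise.
The toolbox weighs 6.67 × 10 = 66.7 N and must supply an equal counterclockwise moment, so its lever arm about the knife-edge support is 25.75 / 66.7 = 0.386 m.
That puts it at 4.88 − 0.386 = 4.49 m from the left end.

x ≈ 4.49 m from the left end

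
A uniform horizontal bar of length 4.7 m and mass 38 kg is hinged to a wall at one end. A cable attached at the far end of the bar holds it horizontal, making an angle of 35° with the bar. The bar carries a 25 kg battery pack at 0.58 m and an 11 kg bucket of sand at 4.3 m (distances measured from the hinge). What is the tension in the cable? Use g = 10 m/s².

T ≈ 560 N

Sum moments about the hinge (the unknown hinge reaction has zero arm there).
Beam weight: 38 × 10 = 380 N down at 2.35 m → arm 2.35 m, τ = 380 × 2.35 = 893 N·m clockwise.
Battery pack: 25 × 10 = 250 N down at 0.58 m → arm 0.58 m, τ = 250 × 0.58 = 145 N·m clockwise.
Bucket of sand: 11 × 10 = 110 N down at 4.3 m → arm 4.3 m, τ = 110 × 4.3 = 473 N·m clockwise.
Total clockwise load moment = 1511 N·m.
The cable tension T acts at 4.7 m; only its component perpendicular to the bar, T sinθ, produces torque. sin 35° = 0.5736.
For rotational equilibrium, T × 4.7 × 0.5736 = 1511, so T = 1511 / 2.696 = 560 N.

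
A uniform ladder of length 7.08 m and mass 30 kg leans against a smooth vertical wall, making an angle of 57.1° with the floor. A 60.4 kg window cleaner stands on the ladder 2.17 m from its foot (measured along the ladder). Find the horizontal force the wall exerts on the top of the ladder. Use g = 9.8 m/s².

N_wall ≈ 212 N

Sum moments about the foot of the ladder (the floor normal and friction both act there and drop out).
Ladder weight 30×9.8 = 294 N acts at 3.54 m along the ladder; its horizontal arm is 3.54·cos57.1° = 1.923 m → τ = 565.4 N·m clockwise.
Window cleaner: 60.4×9.8 = 591.9 N at 2.17 m → arm 1.179 m → τ = 697.9 N·m clockwise.
Wall normal N acts horizontally at the top; its moment arm is the height L sinθ = 7.08·sin57.1° = 5.945 m, counterclockwise.
For rotational equilibrium, N × 5.945 = 1263, so N = 212 N.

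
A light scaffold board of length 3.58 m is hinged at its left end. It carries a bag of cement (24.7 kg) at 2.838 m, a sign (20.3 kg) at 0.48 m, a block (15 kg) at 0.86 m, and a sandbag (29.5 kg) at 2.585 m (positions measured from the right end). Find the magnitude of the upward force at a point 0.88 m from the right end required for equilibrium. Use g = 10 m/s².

Choose the left end as the axis so the unknown pivot reaction has zero arm there.
Bag of cement: 24.7 × 10 = 247 N down at 2.838 m → arm 0.742 m, τ = 247 × 0.742 = 183.3 N·m clockwise.
Sign: 20.3 × 10 = 203 N down at 0.48 m → arm 3.1 m, τ = 203 × 3.1 = 629.3 N·m clockwise.
Block: 15 × 10 = 150 N down at 0.86 m → arm 2.72 m, τ = 150 × 2.72 = 408 N·m clockwise.
Sandbag: 29.5 × 10 = 295 N down at 2.585 m → arm 0.995 m, τ = 295 × 0.995 = 293.5 N·m clockwise.
Net moment of the loads = 1514 N·m clockwise.
The upward force F acts at a point 0.88 m from the right end, arm 2.7 m, giving F × 2.7 counterclockwise.
For rotational equilibrium, F × 2.7 = 1514, so F = 1514 / 2.7 = 561 N.

F ≈ 561 N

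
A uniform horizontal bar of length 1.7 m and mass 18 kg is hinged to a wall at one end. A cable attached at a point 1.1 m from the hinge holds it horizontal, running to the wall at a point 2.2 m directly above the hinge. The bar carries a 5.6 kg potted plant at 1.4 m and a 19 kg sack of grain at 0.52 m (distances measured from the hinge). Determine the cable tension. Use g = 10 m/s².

Choose the hinge as the axis so the unknown hinge reaction has zero arm there.
Beam weight: 18 × 10 = 180 N down at 0.85 m → arm 0.85 m, τ = 180 × 0.85 = 153 N·m clockwise.
Potted plant: 5.6 × 10 = 56 N down at 1.4 m → arm 1.4 m, τ = 56 × 1.4 = 78.4 N·m clockwise.
Sack of grain: 19 × 10 = 190 N down at 0.52 m → arm 0.52 m, τ = 190 × 0.52 = 98.8 N·m clockwise.
Total clockwise load moment = 330.2 N·m.
The cable tension T acts at 1.1 m; only its component perpendicular to the bar, T sinθ, produces torque. sinθ = h/√(h²+d²) = 2.2/√(2.2²+1.1²) = 0.8944.
Setting net torque to zero: T × 1.1 × 0.8944 = 330.2 → T = 330.2 / 0.9838 = 336 N.

T ≈ 336 N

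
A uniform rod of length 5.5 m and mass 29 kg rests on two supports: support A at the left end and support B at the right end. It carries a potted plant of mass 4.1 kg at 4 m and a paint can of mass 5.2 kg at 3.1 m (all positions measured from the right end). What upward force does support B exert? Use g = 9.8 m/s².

Take moments about support A.
Beam weight: 29 × 9.8 = 284.2 N down at 2.75 m → arm 2.75 m, τ = 284.2 × 2.75 = 781.5 N·m clockwise.
Potted plant: 4.1 × 9.8 = 40.18 N down at 4 m → arm 1.5 m, τ = 40.18 × 1.5 = 60.27 N·m clockwise.
Paint can: 5.2 × 9.8 = 50.96 N down at 3.1 m → arm 2.4 m, τ = 50.96 × 2.4 = 122.3 N·m clockwise.
Net load moment about support A = 964.1 N·m clockwise.
Reaction R at support B is upward at 0 m, arm 5.5 m → moment R × 5.5 counterclockwise.
Balancing moments: R × 5.5 = 964.1, giving R = 175 N.

R_B ≈ 175 N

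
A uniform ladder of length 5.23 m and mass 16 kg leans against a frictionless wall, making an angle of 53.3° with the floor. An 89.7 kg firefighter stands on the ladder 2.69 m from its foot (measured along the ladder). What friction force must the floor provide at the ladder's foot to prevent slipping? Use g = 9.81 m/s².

f ≈ 396 N

Sum moments about the foot of the ladder (the floor normal and friction both act there and drop out).
Ladder weight 16×9.81 = 157 N acts at 2.615 m along the ladder; its horizontal arm is 2.615·cos53.3° = 1.563 m → τ = 245.4 N·m clockwise.
Firefighter: 89.7×9.81 = 880 N at 2.69 m → arm 1.608 m → τ = 1415 N·m clockwise.
Wall normal N acts horizontally at the top; its moment arm is the height L sinθ = 5.23·sin53.3° = 4.193 m, counterclockwise.
For rotational equilibrium, N × 4.193 = 1660, so N = 396 N.
ΣFx = 0: friction at the foot balances the wall's push, so f = N_wall = 396 N.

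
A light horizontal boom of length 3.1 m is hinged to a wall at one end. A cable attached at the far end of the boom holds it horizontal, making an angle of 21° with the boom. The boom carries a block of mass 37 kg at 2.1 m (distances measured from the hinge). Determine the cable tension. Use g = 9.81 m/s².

Take moments about the hinge.
Block: 37 × 9.81 = 363 N down at 2.1 m → arm 2.1 m, τ = 363 × 2.1 = 762.3 N·m clockwise.
Total clockwise load moment = 762.3 N·m.
The cable tension T acts at 3.1 m; only its component perpendicular to the boom, T sinθ, produces torque. sin 21° = 0.3584.
Balancing moments: T × 3.1 × 0.3584 = 762.3, giving T = 762.3 / 1.111 = 686 N.

T ≈ 686 N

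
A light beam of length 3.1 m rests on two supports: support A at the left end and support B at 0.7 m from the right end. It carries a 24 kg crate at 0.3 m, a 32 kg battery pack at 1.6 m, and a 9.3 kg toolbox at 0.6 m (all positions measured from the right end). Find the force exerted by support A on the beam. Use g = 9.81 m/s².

R_A ≈ 74.7 N

Take moments about support B.
Crate: 24 × 9.81 = 235.4 N down at 0.3 m → arm 0.4 m, τ = 235.4 × 0.4 = 94.16 N·m clockwise.
Battery pack: 32 × 9.81 = 313.9 N down at 1.6 m → arm 0.9 m, τ = 313.9 × 0.9 = 282.5 N·m counterclockwise.
Toolbox: 9.3 × 9.81 = 91.23 N down at 0.6 m → arm 0.1 m, τ = 91.23 × 0.1 = 9.123 N·m clockwise.
Net load moment about support B = 179.2 N·m counterclockwise.
Reaction R at support A is upward at 3.1 m, arm 2.4 m → moment R × 2.4 clockwise.
For rotational equilibrium, R × 2.4 = 179.2, so R = 74.7 N.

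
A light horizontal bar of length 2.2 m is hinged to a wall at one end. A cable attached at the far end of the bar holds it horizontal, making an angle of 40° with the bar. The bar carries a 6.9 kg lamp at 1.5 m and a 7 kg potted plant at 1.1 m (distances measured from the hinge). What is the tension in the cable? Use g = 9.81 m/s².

T ≈ 125 N

About the hinge:
Lamp: 6.9 × 9.81 = 67.69 N down at 1.5 m → arm 1.5 m, τ = 67.69 × 1.5 = 101.5 N·m clockwise.
Potted plant: 7 × 9.81 = 68.67 N down at 1.1 m → arm 1.1 m, τ = 68.67 × 1.1 = 75.54 N·m clockwise.
Total clockwise load moment = 177 N·m.
The cable tension T acts at 2.2 m; only its component perpendicular to the bar, T sinθ, produces torque. sin 40° = 0.6428.
Balancing moments: T × 2.2 × 0.6428 = 177, giving T = 177 / 1.414 = 125 N.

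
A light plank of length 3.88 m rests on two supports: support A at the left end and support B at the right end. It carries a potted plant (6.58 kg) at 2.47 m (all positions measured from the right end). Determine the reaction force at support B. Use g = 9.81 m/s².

R_B ≈ 23.5 N

Taking torques about support A:
Potted plant: 6.58 × 9.81 = 64.55 N down at 2.47 m → arm 1.41 m, τ = 64.55 × 1.41 = 91.02 N·m clockwise.
Net load moment about support A = 91.02 N·m clockwise.
Reaction R at support B is upward at 0 m, arm 3.88 m → moment R × 3.88 counterclockwise.
For rotational equilibrium, R × 3.88 = 91.02, so R = 23.5 N.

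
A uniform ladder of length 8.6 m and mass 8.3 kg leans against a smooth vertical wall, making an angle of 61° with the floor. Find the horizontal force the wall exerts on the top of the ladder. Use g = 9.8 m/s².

N_wall ≈ 22.5 N

Taking torques about the foot of the ladder:
Ladder weight 8.3×9.8 = 81.34 N acts at 4.3 m along the ladder; its horizontal arm is 4.3·cos61° = 2.085 m → τ = 169.6 N·m clockwise.
Wall normal N acts horizontally at the top; its moment arm is the height L sinθ = 8.6·sin61° = 7.522 m, counterclockwise.
Στ = 0 ⇒ N × 7.522 = 169.6 ⇒ N = 22.5 N.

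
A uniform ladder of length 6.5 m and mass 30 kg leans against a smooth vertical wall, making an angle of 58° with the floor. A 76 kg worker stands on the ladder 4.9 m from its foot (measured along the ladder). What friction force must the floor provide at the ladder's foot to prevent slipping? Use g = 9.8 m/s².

Taking torques about the foot of the ladder:
Ladder weight 30×9.8 = 294 N acts at 3.25 m along the ladder; its horizontal arm is 3.25·cos58° = 1.722 m → τ = 506.3 N·m clockwise.
Worker: 76×9.8 = 744.8 N at 4.9 m → arm 2.597 m → τ = 1934 N·m clockwise.
Wall normal N acts horizontally at the top; its moment arm is the height L sinθ = 6.5·sin58° = 5.512 m, counterclockwise.
Balancing moments: N × 5.512 = 2440, giving N = 443 N.
ΣFx = 0: friction at the foot balances the wall's push, so f = N_wall = 443 N.

f ≈ 443 N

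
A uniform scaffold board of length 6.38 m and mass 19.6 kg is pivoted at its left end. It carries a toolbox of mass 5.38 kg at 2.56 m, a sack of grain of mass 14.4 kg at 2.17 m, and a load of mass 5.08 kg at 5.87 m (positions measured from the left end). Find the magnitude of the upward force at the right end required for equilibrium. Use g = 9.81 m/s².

F ≈ 211 N

Sum moments about the left end (the unknown pivot reaction has zero arm there).
Beam weight: 19.6 × 9.81 = 192.3 N down at 3.19 m → arm 3.19 m, τ = 192.3 × 3.19 = 613.4 N·m clockwise.
Toolbox: 5.38 × 9.81 = 52.78 N down at 2.56 m → arm 2.56 m, τ = 52.78 × 2.56 = 135.1 N·m clockwise.
Sack of grain: 14.4 × 9.81 = 141.3 N down at 2.17 m → arm 2.17 m, τ = 141.3 × 2.17 = 306.6 N·m clockwise.
Load: 5.08 × 9.81 = 49.83 N down at 5.87 m → arm 5.87 m, τ = 49.83 × 5.87 = 292.5 N·m clockwise.
Net moment of the loads = 1348 N·m clockwise.
The upward force F acts at the right end, arm 6.38 m, giving F × 6.38 counterclockwise.
Setting net torque to zero: F × 6.38 = 1348 → F = 1348 / 6.38 = 211 N.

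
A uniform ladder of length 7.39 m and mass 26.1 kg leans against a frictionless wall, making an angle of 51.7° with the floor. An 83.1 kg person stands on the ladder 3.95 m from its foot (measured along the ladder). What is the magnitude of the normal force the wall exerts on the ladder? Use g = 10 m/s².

Taking torques about the foot of the ladder:
Ladder weight 26.1×10 = 261 N acts at 3.695 m along the ladder; its horizontal arm is 3.695·cos51.7° = 2.29 m → τ = 597.7 N·m clockwise.
Person: 83.1×10 = 831 N at 3.95 m → arm 2.448 m → τ = 2034 N·m clockwise.
Wall normal N acts horizontally at the top; its moment arm is the height L sinθ = 7.39·sin51.7° = 5.799 m, counterclockwise.
Στ = 0 ⇒ N × 5.799 = 2632 ⇒ N = 454 N.

N_wall ≈ 454 N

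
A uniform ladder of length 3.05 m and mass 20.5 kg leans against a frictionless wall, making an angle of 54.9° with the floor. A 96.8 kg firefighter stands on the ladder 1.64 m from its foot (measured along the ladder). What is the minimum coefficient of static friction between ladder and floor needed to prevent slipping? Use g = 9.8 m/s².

About the foot of the ladder:
Ladder weight 20.5×9.8 = 200.9 N acts at 1.525 m along the ladder; its horizontal arm is 1.525·cos54.9° = 0.8769 m → τ = 176.2 N·m clockwise.
Firefighter: 96.8×9.8 = 948.6 N at 1.64 m → arm 0.943 m → τ = 894.5 N·m clockwise.
Wall normal N acts horizontally at the top; its moment arm is the height L sinθ = 3.05·sin54.9° = 2.495 m, counterclockwise.
For rotational equilibrium, N × 2.495 = 1071, so N = 429.3 N.
ΣFx = 0 ⇒ f = N_wall = 429.3 N. ΣFy = 0 ⇒ N_floor = 1150 N.
μ_min = f / N_floor = 429.3 / 1150 = 0.373.

μ_min ≈ 0.373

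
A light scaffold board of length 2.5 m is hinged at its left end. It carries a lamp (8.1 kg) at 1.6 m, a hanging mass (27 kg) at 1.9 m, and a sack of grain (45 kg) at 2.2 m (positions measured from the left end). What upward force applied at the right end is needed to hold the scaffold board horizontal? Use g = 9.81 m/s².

Sum moments about the left end (the unknown pivot reaction has zero arm there).
Lamp: 8.1 × 9.81 = 79.46 N down at 1.6 m → arm 1.6 m, τ = 79.46 × 1.6 = 127.1 N·m clockwise.
Hanging mass: 27 × 9.81 = 264.9 N down at 1.9 m → arm 1.9 m, τ = 264.9 × 1.9 = 503.3 N·m clockwise.
Sack of grain: 45 × 9.81 = 441.5 N down at 2.2 m → arm 2.2 m, τ = 441.5 × 2.2 = 971.3 N·m clockwise.
Net moment of the loads = 1602 N·m clockwise.
The upward force F acts at the right end, arm 2.5 m, giving F × 2.5 counterclockwise.
Setting net torque to zero: F × 2.5 = 1602 → F = 1602 / 2.5 = 641 N.

F ≈ 641 N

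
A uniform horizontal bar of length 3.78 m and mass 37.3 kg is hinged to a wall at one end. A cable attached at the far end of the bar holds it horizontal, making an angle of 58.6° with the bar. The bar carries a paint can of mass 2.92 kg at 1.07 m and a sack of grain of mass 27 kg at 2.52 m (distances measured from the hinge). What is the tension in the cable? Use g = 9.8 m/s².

T ≈ 430 N

Take moments about the hinge.
Beam weight: 37.3 × 9.8 = 365.5 N down at 1.89 m → arm 1.89 m, τ = 365.5 × 1.89 = 690.8 N·m clockwise.
Paint can: 2.92 × 9.8 = 28.62 N down at 1.07 m → arm 1.07 m, τ = 28.62 × 1.07 = 30.62 N·m clockwise.
Sack of grain: 27 × 9.8 = 264.6 N down at 2.52 m → arm 2.52 m, τ = 264.6 × 2.52 = 666.8 N·m clockwise.
Total clockwise load moment = 1388 N·m.
The cable tension T acts at 3.78 m; only its component perpendicular to the bar, T sinθ, produces torque. sin 58.6° = 0.8536.
Balancing moments: T × 3.78 × 0.8536 = 1388, giving T = 1388 / 3.227 = 430 N.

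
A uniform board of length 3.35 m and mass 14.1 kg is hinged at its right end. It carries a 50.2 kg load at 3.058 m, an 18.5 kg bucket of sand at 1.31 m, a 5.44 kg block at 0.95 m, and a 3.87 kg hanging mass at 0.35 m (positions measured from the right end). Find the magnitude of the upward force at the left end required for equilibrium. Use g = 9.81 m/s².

F ≈ 609 N

Choose the right end as the axis so the unknown pivot reaction has zero arm there.
Beam weight: 14.1 × 9.81 = 138.3 N down at 1.675 m → arm 1.675 m, τ = 138.3 × 1.675 = 231.7 N·m counterclockwise.
Load: 50.2 × 9.81 = 492.5 N down at 3.058 m → arm 3.058 m, τ = 492.5 × 3.058 = 1506 N·m counterclockwise.
Bucket of sand: 18.5 × 9.81 = 181.5 N down at 1.31 m → arm 1.31 m, τ = 181.5 × 1.31 = 237.8 N·m counterclockwise.
Block: 5.44 × 9.81 = 53.37 N down at 0.95 m → arm 0.95 m, τ = 53.37 × 0.95 = 50.7 N·m counterclockwise.
Hanging mass: 3.87 × 9.81 = 37.96 N down at 0.35 m → arm 0.35 m, τ = 37.96 × 0.35 = 13.29 N·m counterclockwise.
Net moment of the loads = 2039 N·m counterclockwise.
The upward force F acts at the left end, arm 3.35 m, giving F × 3.35 clockwise.
Balancing moments: F × 3.35 = 2039, giving F = 2039 / 3.35 = 609 N.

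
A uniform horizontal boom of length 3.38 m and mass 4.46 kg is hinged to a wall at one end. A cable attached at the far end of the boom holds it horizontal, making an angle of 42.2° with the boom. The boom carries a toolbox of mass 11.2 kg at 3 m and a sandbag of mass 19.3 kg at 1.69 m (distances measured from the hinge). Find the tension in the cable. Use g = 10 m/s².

T ≈ 325 N

About the hinge:
Beam weight: 4.46 × 10 = 44.6 N down at 1.69 m → arm 1.69 m, τ = 44.6 × 1.69 = 75.37 N·m clockwise.
Toolbox: 11.2 × 10 = 112 N down at 3 m → arm 3 m, τ = 112 × 3 = 336 N·m clockwise.
Sandbag: 19.3 × 10 = 193 N down at 1.69 m → arm 1.69 m, τ = 193 × 1.69 = 326.2 N·m clockwise.
Total clockwise load moment = 737.6 N·m.
The cable tension T acts at 3.38 m; only its component perpendicular to the boom, T sinθ, produces torque. sin 42.2° = 0.6717.
For rotational equilibrium, T × 3.38 × 0.6717 = 737.6, so T = 737.6 / 2.27 = 325 N.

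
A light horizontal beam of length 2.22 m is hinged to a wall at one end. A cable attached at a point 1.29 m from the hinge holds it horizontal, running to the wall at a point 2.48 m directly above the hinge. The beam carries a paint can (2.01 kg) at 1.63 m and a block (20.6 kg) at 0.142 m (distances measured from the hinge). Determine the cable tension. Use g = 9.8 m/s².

Take moments about the hinge.
Paint can: 2.01 × 9.8 = 19.7 N down at 1.63 m → arm 1.63 m, τ = 19.7 × 1.63 = 32.11 N·m clockwise.
Block: 20.6 × 9.8 = 201.9 N down at 0.142 m → arm 0.142 m, τ = 201.9 × 0.142 = 28.67 N·m clockwise.
Total clockwise load moment = 60.78 N·m.
The cable tension T acts at 1.29 m; only its component perpendicular to the beam, T sinθ, produces torque. sinθ = h/√(h²+d²) = 2.48/√(2.48²+1.29²) = 0.8872.
For rotational equilibrium, T × 1.29 × 0.8872 = 60.78, so T = 60.78 / 1.144 = 53.1 N.

T ≈ 53.1 N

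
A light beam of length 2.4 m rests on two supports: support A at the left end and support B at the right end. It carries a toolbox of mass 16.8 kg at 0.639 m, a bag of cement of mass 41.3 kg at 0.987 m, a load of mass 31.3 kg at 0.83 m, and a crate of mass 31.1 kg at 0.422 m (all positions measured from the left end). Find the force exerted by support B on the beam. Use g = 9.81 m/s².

Sum moments about support A (its reaction then has zero moment arm).
Toolbox: 16.8 × 9.81 = 164.8 N down at 0.639 m → arm 0.639 m, τ = 164.8 × 0.639 = 105.3 N·m clockwise.
Bag of cement: 41.3 × 9.81 = 405.2 N down at 0.987 m → arm 0.987 m, τ = 405.2 × 0.987 = 399.9 N·m clockwise.
Load: 31.3 × 9.81 = 307.1 N down at 0.83 m → arm 0.83 m, τ = 307.1 × 0.83 = 254.9 N·m clockwise.
Crate: 31.1 × 9.81 = 305.1 N down at 0.422 m → arm 0.422 m, τ = 305.1 × 0.422 = 128.8 N·m clockwise.
Net load moment about support A = 888.9 N·m clockwise.
Reaction R at support B is upward at 2.4 m, arm 2.4 m → moment R × 2.4 counterclockwise.
For rotational equilibrium, R × 2.4 = 888.9, so R = 370 N.

R_B ≈ 370 N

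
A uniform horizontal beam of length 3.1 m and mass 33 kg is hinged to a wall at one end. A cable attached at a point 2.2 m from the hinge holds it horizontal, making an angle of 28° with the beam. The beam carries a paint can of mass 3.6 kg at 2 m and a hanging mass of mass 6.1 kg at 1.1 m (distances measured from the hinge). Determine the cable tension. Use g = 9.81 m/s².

T ≈ 618 N

Choose the hinge as the axis so the unknown hinge reaction has zero arm there.
Beam weight: 33 × 9.81 = 323.7 N down at 1.55 m → arm 1.55 m, τ = 323.7 × 1.55 = 501.7 N·m clockwise.
Paint can: 3.6 × 9.81 = 35.32 N down at 2 m → arm 2 m, τ = 35.32 × 2 = 70.64 N·m clockwise.
Hanging mass: 6.1 × 9.81 = 59.84 N down at 1.1 m → arm 1.1 m, τ = 59.84 × 1.1 = 65.82 N·m clockwise.
Total clockwise load moment = 638.2 N·m.
The cable tension T acts at 2.2 m; only its component perpendicular to the beam, T sinθ, produces torque. sin 28° = 0.4695.
Στ = 0 ⇒ T × 2.2 × 0.4695 = 638.2 ⇒ T = 638.2 / 1.033 = 618 N.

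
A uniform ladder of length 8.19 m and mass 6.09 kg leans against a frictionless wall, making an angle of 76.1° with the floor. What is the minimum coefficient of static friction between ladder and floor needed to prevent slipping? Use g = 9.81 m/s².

μ_min ≈ 0.124

Choose the foot of the ladder as the axis so the floor normal and friction both act there and drop out.
Ladder weight 6.09×9.81 = 59.74 N acts at 4.095 m along the ladder; its horizontal arm is 4.095·cos76.1° = 0.9837 m → τ = 58.77 N·m clockwise.
Wall normal N acts horizontally at the top; its moment arm is the height L sinθ = 8.19·sin76.1° = 7.95 m, counterclockwise.
Στ = 0 ⇒ N × 7.95 = 58.77 ⇒ N = 7.392 N.
ΣFx = 0 ⇒ f = N_wall = 7.392 N. ΣFy = 0 ⇒ N_floor = 59.74 N.
μ_min = f / N_floor = 7.392 / 59.74 = 0.124.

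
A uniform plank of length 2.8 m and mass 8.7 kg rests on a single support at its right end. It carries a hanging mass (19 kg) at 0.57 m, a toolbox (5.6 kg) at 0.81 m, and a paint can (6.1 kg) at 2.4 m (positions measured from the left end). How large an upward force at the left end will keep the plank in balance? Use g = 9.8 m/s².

F ≈ 238 N

Sum moments about the right end (the unknown pivot reaction has zero arm there).
Beam weight: 8.7 × 9.8 = 85.26 N down at 1.4 m → arm 1.4 m, τ = 85.26 × 1.4 = 119.4 N·m counterclockwise.
Hanging mass: 19 × 9.8 = 186.2 N down at 0.57 m → arm 2.23 m, τ = 186.2 × 2.23 = 415.2 N·m counterclockwise.
Toolbox: 5.6 × 9.8 = 54.88 N down at 0.81 m → arm 1.99 m, τ = 54.88 × 1.99 = 109.2 N·m counterclockwise.
Paint can: 6.1 × 9.8 = 59.78 N down at 2.4 m → arm 0.4 m, τ = 59.78 × 0.4 = 23.91 N·m counterclockwise.
Net moment of the loads = 667.7 N·m counterclockwise.
The upward force F acts at the left end, arm 2.8 m, giving F × 2.8 clockwise.
Balancing moments: F × 2.8 = 667.7, giving F = 667.7 / 2.8 = 238 N.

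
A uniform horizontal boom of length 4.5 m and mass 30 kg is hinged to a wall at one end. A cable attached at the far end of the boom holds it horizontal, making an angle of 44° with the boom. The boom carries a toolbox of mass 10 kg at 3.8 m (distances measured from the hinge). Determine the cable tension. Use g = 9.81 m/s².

Sum moments about the hinge (the unknown hinge reaction has zero arm there).
Beam weight: 30 × 9.81 = 294.3 N down at 2.25 m → arm 2.25 m, τ = 294.3 × 2.25 = 662.2 N·m clockwise.
Toolbox: 10 × 9.81 = 98.1 N down at 3.8 m → arm 3.8 m, τ = 98.1 × 3.8 = 372.8 N·m clockwise.
Total clockwise load moment = 1035 N·m.
The cable tension T acts at 4.5 m; only its component perpendicular to the boom, T sinθ, produces torque. sin 44° = 0.6947.
For rotational equilibrium, T × 4.5 × 0.6947 = 1035, so T = 1035 / 3.126 = 331 N.

T ≈ 331 N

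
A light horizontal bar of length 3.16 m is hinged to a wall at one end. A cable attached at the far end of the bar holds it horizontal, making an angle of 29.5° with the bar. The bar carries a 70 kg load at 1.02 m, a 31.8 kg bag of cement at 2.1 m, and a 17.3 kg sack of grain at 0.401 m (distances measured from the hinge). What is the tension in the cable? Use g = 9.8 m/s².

Choose the hinge as the axis so the unknown hinge reaction has zero arm there.
Load: 70 × 9.8 = 686 N down at 1.02 m → arm 1.02 m, τ = 686 × 1.02 = 699.7 N·m clockwise.
Bag of cement: 31.8 × 9.8 = 311.6 N down at 2.1 m → arm 2.1 m, τ = 311.6 × 2.1 = 654.4 N·m clockwise.
Sack of grain: 17.3 × 9.8 = 169.5 N down at 0.401 m → arm 0.401 m, τ = 169.5 × 0.401 = 67.97 N·m clockwise.
Total clockwise load moment = 1422 N·m.
The cable tension T acts at 3.16 m; only its component perpendicular to the bar, T sinθ, produces torque. sin 29.5° = 0.4924.
Setting net torque to zero: T × 3.16 × 0.4924 = 1422 → T = 1422 / 1.556 = 914 N.

T ≈ 914 N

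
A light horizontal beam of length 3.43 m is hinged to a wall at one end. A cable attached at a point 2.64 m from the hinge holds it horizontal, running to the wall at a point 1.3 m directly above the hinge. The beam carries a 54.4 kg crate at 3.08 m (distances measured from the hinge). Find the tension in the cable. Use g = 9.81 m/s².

Taking torques about the hinge:
Crate: 54.4 × 9.81 = 533.7 N down at 3.08 m → arm 3.08 m, τ = 533.7 × 3.08 = 1644 N·m clockwise.
Total clockwise load moment = 1644 N·m.
The cable tension T acts at 2.64 m; only its component perpendicular to the beam, T sinθ, produces torque. sinθ = h/√(h²+d²) = 1.3/√(1.3²+2.64²) = 0.4418.
For rotational equilibrium, T × 2.64 × 0.4418 = 1644, so T = 1644 / 1.166 = 1410 N.

T ≈ 1410 N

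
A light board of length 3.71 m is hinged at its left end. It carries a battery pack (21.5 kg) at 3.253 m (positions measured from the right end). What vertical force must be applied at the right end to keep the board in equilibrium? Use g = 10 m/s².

Taking torques about the left end:
Battery pack: 21.5 × 10 = 215 N down at 3.253 m → arm 0.457 m, τ = 215 × 0.457 = 98.26 N·m clockwise.
Net moment of the loads = 98.26 N·m clockwise.
The upward force F acts at the right end, arm 3.71 m, giving F × 3.71 counterclockwise.
Setting net torque to zero: F × 3.71 = 98.26 → F = 98.26 / 3.71 = 26.5 N.

F ≈ 26.5 N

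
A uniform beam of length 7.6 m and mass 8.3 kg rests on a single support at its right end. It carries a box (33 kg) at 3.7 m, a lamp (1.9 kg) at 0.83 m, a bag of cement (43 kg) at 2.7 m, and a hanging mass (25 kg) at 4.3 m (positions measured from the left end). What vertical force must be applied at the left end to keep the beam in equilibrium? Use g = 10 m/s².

Take moments about the right end.
Beam weight: 8.3 × 10 = 83 N down at 3.8 m → arm 3.8 m, τ = 83 × 3.8 = 315.4 N·m counterclockwise.
Box: 33 × 10 = 330 N down at 3.7 m → arm 3.9 m, τ = 330 × 3.9 = 1287 N·m counterclockwise.
Lamp: 1.9 × 10 = 19 N down at 0.83 m → arm 6.77 m, τ = 19 × 6.77 = 128.6 N·m counterclockwise.
Bag of cement: 43 × 10 = 430 N down at 2.7 m → arm 4.9 m, τ = 430 × 4.9 = 2107 N·m counterclockwise.
Hanging mass: 25 × 10 = 250 N down at 4.3 m → arm 3.3 m, τ = 250 × 3.3 = 825 N·m counterclockwise.
Net moment of the loads = 4663 N·m counterclockwise.
The upward force F acts at the left end, arm 7.6 m, giving F × 7.6 clockwise.
Balancing moments: F × 7.6 = 4663, giving F = 4663 / 7.6 = 614 N.

F ≈ 614 N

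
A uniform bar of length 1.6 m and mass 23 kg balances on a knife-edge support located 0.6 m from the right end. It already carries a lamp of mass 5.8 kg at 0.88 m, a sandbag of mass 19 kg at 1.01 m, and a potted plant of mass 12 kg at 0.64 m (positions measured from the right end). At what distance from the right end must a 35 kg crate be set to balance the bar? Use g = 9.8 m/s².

x ≈ 0.186 m from the right end

Choose the knife-edge support (at 0.6 m from the right end) as the axis so the support reaction has zero arm there.
Beam weight: 23 × 9.8 = 225.4 N down at 0.8 m → arm 0.2 m, τ = 225.4 × 0.2 = 45.08 N·m counterclockwise.
Lamp: 5.8 × 9.8 = 56.84 N down at 0.88 m → arm 0.28 m, τ = 56.84 × 0.28 = 15.92 N·m counterclockwise.
Sandbag: 19 × 9.8 = 186.2 N down at 1.01 m → arm 0.41 m, τ = 186.2 × 0.41 = 76.34 N·m counterclockwise.
Potted plant: 12 × 9.8 = 117.6 N down at 0.64 m → arm 0.04 m, τ = 117.6 × 0.04 = 4.704 N·m counterclockwise.
Net moment of existing loads = 142 N·m counterclockwise.
The crate weighs 35 × 9.8 = 343 N and must supply an equal clockwise moment, so its lever arm about the knife-edge support is 142 / 343 = 0.414 m.
That puts it at 0.6 − 0.414 = 0.186 m from the right end.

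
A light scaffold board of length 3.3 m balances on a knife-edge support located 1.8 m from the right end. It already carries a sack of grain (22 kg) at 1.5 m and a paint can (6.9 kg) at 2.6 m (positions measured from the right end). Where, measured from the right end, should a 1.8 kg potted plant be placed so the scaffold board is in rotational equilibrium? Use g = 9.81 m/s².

Take moments about the knife-edge support (at 1.8 m from the right end).
Sack of grain: 22 × 9.81 = 215.8 N down at 1.5 m → arm 0.3 m, τ = 215.8 × 0.3 = 64.74 N·m clockwise.
Paint can: 6.9 × 9.81 = 67.69 N down at 2.6 m → arm 0.8 m, τ = 67.69 × 0.8 = 54.15 N·m counterclockwise.
Net moment of existing loads = 10.59 N·m clockwise.
The potted plant weighs 1.8 × 9.81 = 17.66 N and must supply an equal counterclockwise moment, so its lever arm about the knife-edge support is 10.59 / 17.66 = 0.6 m.
That puts it at 1.8 + 0.6 = 2.4 m from the right end.

x ≈ 2.4 m from the right end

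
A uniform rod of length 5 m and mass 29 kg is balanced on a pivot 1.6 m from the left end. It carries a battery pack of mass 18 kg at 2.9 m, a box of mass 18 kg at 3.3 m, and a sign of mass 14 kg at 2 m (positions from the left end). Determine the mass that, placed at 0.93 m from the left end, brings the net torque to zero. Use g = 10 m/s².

m ≈ 128 kg

Take moments about the pivot (at 1.6 m from the left end).
Beam weight: 29 × 10 = 290 N down at 2.5 m → arm 0.9 m, τ = 290 × 0.9 = 261 N·m clockwise.
Battery pack: 18 × 10 = 180 N down at 2.9 m → arm 1.3 m, τ = 180 × 1.3 = 234 N·m clockwise.
Box: 18 × 10 = 180 N down at 3.3 m → arm 1.7 m, τ = 180 × 1.7 = 306 N·m clockwise.
Sign: 14 × 10 = 140 N down at 2 m → arm 0.4 m, τ = 140 × 0.4 = 56 N·m clockwise.
Net moment of known loads = 857 N·m clockwise.
An unknown mass m at 0.93 m has arm 0.67 m; its moment is m·g·0.67 counterclockwise.
Balancing moments: m × 10 × 0.67 = 857, giving m = 857 / (10 × 0.67) = 128 kg.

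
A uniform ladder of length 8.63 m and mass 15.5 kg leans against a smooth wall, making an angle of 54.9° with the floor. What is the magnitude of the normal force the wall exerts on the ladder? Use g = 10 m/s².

N_wall ≈ 54.5 N

Taking torques about the foot of the ladder:
Ladder weight 15.5×10 = 155 N acts at 4.315 m along the ladder; its horizontal arm is 4.315·cos54.9° = 2.481 m → τ = 384.6 N·m clockwise.
Wall normal N acts horizontally at the top; its moment arm is the height L sinθ = 8.63·sin54.9° = 7.061 m, counterclockwise.
Στ = 0 ⇒ N × 7.061 = 384.6 ⇒ N = 54.5 N.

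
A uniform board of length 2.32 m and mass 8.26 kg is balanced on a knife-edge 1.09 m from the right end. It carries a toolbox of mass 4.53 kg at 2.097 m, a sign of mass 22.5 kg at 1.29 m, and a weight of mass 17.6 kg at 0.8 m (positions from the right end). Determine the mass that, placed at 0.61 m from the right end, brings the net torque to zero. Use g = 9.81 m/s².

m ≈ 9.45 kg

Sum moments about the knife-edge (at 1.09 m from the right end) (the support reaction has zero arm there).
Beam weight: 8.26 × 9.81 = 81.03 N down at 1.16 m → arm 0.07 m, τ = 81.03 × 0.07 = 5.672 N·m counterclockwise.
Toolbox: 4.53 × 9.81 = 44.44 N down at 2.097 m → arm 1.007 m, τ = 44.44 × 1.007 = 44.75 N·m counterclockwise.
Sign: 22.5 × 9.81 = 220.7 N down at 1.29 m → arm 0.2 m, τ = 220.7 × 0.2 = 44.14 N·m counterclockwise.
Weight: 17.6 × 9.81 = 172.7 N down at 0.8 m → arm 0.29 m, τ = 172.7 × 0.29 = 50.08 N·m clockwise.
Net moment of known loads = 44.48 N·m counterclockwise.
An unknown mass m at 0.61 m has arm 0.48 m; its moment is m·g·0.48 clockwise.
For rotational equilibrium, m × 9.81 × 0.48 = 44.48, so m = 44.48 / (9.81 × 0.48) = 9.45 kg.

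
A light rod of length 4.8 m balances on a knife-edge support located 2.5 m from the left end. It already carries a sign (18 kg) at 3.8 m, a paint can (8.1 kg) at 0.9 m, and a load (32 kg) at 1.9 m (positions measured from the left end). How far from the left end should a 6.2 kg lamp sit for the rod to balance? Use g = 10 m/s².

x ≈ 3.91 m from the left end

About the knife-edge support (at 2.5 m from the left end):
Sign: 18 × 10 = 180 N down at 3.8 m → arm 1.3 m, τ = 180 × 1.3 = 234 N·m clockwise.
Paint can: 8.1 × 10 = 81 N down at 0.9 m → arm 1.6 m, τ = 81 × 1.6 = 129.6 N·m counterclockwise.
Load: 32 × 10 = 320 N down at 1.9 m → arm 0.6 m, τ = 320 × 0.6 = 192 N·m counterclockwise.
Net moment of existing loads = 87.6 N·m counterclockwise.
The lamp weighs 6.2 × 10 = 62 N and must supply an equal clockwise moment, so its lever arm about the knife-edge support is 87.6 / 62 = 1.41 m.
That puts it at 2.5 + 1.41 = 3.91 m from the left end.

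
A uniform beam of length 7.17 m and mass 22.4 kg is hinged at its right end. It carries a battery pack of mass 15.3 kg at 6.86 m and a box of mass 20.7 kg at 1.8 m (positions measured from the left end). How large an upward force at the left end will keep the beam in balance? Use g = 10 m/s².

F ≈ 274 N

Take moments about the right end.
Beam weight: 22.4 × 10 = 224 N down at 3.585 m → arm 3.585 m, τ = 224 × 3.585 = 803 N·m counterclockwise.
Battery pack: 15.3 × 10 = 153 N down at 6.86 m → arm 0.31 m, τ = 153 × 0.31 = 47.43 N·m counterclockwise.
Box: 20.7 × 10 = 207 N down at 1.8 m → arm 5.37 m, τ = 207 × 5.37 = 1112 N·m counterclockwise.
Net moment of the loads = 1962 N·m counterclockwise.
The upward force F acts at the left end, arm 7.17 m, giving F × 7.17 clockwise.
Balancing moments: F × 7.17 = 1962, giving F = 1962 / 7.17 = 274 N.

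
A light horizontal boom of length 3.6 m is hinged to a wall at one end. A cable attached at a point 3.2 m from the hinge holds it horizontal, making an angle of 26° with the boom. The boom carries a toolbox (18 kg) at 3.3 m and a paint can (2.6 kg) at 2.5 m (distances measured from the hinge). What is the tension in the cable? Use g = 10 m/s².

T ≈ 470 N

Sum moments about the hinge (the unknown hinge reaction has zero arm there).
Toolbox: 18 × 10 = 180 N down at 3.3 m → arm 3.3 m, τ = 180 × 3.3 = 594 N·m clockwise.
Paint can: 2.6 × 10 = 26 N down at 2.5 m → arm 2.5 m, τ = 26 × 2.5 = 65 N·m clockwise.
Total clockwise load moment = 659 N·m.
The cable tension T acts at 3.2 m; only its component perpendicular to the boom, T sinθ, produces torque. sin 26° = 0.4384.
Balancing moments: T × 3.2 × 0.4384 = 659, giving T = 659 / 1.403 = 470 N.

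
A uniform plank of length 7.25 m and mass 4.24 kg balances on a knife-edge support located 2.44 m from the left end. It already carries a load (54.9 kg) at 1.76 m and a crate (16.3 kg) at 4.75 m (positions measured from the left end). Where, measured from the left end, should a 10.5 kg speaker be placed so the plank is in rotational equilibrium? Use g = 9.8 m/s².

x ≈ 1.93 m from the left end

Taking torques about the knife-edge support (at 2.44 m from the left end):
Beam weight: 4.24 × 9.8 = 41.55 N down at 3.625 m → arm 1.185 m, τ = 41.55 × 1.185 = 49.24 N·m clockwise.
Load: 54.9 × 9.8 = 538 N down at 1.76 m → arm 0.68 m, τ = 538 × 0.68 = 365.8 N·m counterclockwise.
Crate: 16.3 × 9.8 = 159.7 N down at 4.75 m → arm 2.31 m, τ = 159.7 × 2.31 = 368.9 N·m clockwise.
Net moment of existing loads = 52.34 N·m clockwise.
The speaker weighs 10.5 × 9.8 = 102.9 N and must supply an equal counterclockwise moment, so its lever arm about the knife-edge support is 52.34 / 102.9 = 0.509 m.
That puts it at 2.44 − 0.509 = 1.93 m from the left end.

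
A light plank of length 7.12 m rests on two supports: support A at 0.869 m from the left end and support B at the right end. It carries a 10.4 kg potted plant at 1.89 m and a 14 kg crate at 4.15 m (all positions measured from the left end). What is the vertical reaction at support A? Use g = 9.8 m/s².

Sum moments about support B (its reaction then has zero moment arm).
Potted plant: 10.4 × 9.8 = 101.9 N down at 1.89 m → arm 5.23 m, τ = 101.9 × 5.23 = 532.9 N·m counterclockwise.
Crate: 14 × 9.8 = 137.2 N down at 4.15 m → arm 2.97 m, τ = 137.2 × 2.97 = 407.5 N·m counterclockwise.
Net load moment about support B = 940.4 N·m counterclockwise.
Reaction R at support A is upward at 0.869 m, arm 6.251 m → moment R × 6.251 clockwise.
Setting net torque to zero: R × 6.251 = 940.4 → R = 150 N.

R_A ≈ 150 N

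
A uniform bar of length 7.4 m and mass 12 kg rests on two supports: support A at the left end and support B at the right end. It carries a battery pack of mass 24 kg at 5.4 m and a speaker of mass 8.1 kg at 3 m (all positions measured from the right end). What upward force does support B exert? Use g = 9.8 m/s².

R_B ≈ 170 N

Take moments about support A.
Beam weight: 12 × 9.8 = 117.6 N down at 3.7 m → arm 3.7 m, τ = 117.6 × 3.7 = 435.1 N·m clockwise.
Battery pack: 24 × 9.8 = 235.2 N down at 5.4 m → arm 2 m, τ = 235.2 × 2 = 470.4 N·m clockwise.
Speaker: 8.1 × 9.8 = 79.38 N down at 3 m → arm 4.4 m, τ = 79.38 × 4.4 = 349.3 N·m clockwise.
Net load moment about support A = 1255 N·m clockwise.
Reaction R at support B is upward at 0 m, arm 7.4 m → moment R × 7.4 counterclockwise.
Στ = 0 ⇒ R × 7.4 = 1255 ⇒ R = 170 N.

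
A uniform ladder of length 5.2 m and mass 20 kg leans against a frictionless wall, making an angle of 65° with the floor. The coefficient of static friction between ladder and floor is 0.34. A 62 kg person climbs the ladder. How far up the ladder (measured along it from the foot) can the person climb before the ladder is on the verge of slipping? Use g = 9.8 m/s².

d ≈ 4.18 m

Taking torques about the foot of the ladder:
Ladder weight 20×9.8 = 196 N acts at 2.6 m along the ladder; its horizontal arm is 2.6·cos65° = 1.099 m → τ = 215.4 N·m clockwise.
Person weight 62×9.8 = 607.6 N at distance d → arm d·cos65° → τ = 607.6·d·0.4226 clockwise.
Wall normal N at the top has arm L sinθ = 4.713 m counterclockwise, so Στ = 0 gives N·4.713 = 215.4 + 256.8·d.
ΣFy = 0 ⇒ N_floor = 803.6 N, so the maximum friction is μ_s·N_floor = 0.34×803.6 = 273.2 N. ΣFx = 0 ⇒ N_wall = f, so at the slipping point N = 273.2 N.
Substituting: 273.2×4.713 = 215.4 + 256.8·d ⇒ d = (1288 − 215.4) / 256.8 = 4.18 m.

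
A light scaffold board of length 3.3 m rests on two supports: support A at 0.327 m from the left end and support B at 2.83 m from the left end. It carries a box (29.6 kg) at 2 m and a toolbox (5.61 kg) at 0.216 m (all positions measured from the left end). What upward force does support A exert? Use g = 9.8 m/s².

R_A ≈ 154 N

Take moments about support B.
Box: 29.6 × 9.8 = 290.1 N down at 2 m → arm 0.83 m, τ = 290.1 × 0.83 = 240.8 N·m counterclockwise.
Toolbox: 5.61 × 9.8 = 54.98 N down at 0.216 m → arm 2.614 m, τ = 54.98 × 2.614 = 143.7 N·m counterclockwise.
Net load moment about support B = 384.5 N·m counterclockwise.
Reaction R at support A is upward at 0.327 m, arm 2.503 m → moment R × 2.503 clockwise.
Setting net torque to zero: R × 2.503 = 384.5 → R = 154 N.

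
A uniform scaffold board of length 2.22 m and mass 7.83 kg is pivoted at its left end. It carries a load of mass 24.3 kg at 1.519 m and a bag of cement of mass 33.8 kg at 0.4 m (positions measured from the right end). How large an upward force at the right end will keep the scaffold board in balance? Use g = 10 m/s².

Sum moments about the left end (the unknown pivot reaction has zero arm there).
Beam weight: 7.83 × 10 = 78.3 N down at 1.11 m → arm 1.11 m, τ = 78.3 × 1.11 = 86.91 N·m clockwise.
Load: 24.3 × 10 = 243 N down at 1.519 m → arm 0.701 m, τ = 243 × 0.701 = 170.3 N·m clockwise.
Bag of cement: 33.8 × 10 = 338 N down at 0.4 m → arm 1.82 m, τ = 338 × 1.82 = 615.2 N·m clockwise.
Net moment of the loads = 872.4 N·m clockwise.
The upward force F acts at the right end, arm 2.22 m, giving F × 2.22 counterclockwise.
Στ = 0 ⇒ F × 2.22 = 872.4 ⇒ F = 872.4 / 2.22 = 393 N.

F ≈ 393 N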